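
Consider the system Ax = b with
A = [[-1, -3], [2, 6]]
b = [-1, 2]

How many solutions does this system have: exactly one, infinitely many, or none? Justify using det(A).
Infinitely many solutions

det(A) = (-1)*(6) - (-3)*(2) = 0, so A is singular (column 2 is 3 times column 1).
b = [-1, 2] = 1 * column 1 of A, so b lies in the column space of A.
A singular matrix whose right-hand side is in its column space gives a 1-parameter family of solutions — infinitely many.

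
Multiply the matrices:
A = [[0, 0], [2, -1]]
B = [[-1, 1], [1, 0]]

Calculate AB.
[[0, 0], [-3, 2]]

Each entry (i,j) of AB = sum over k of A[i][k]*B[k][j].
(AB)[0][0] = (0)*(-1) + (0)*(1) = 0
(AB)[0][1] = (0)*(1) + (0)*(0) = 0
(AB)[1][0] = (2)*(-1) + (-1)*(1) = -3
(AB)[1][1] = (2)*(1) + (-1)*(0) = 2
AB = [[0, 0], [-3, 2]]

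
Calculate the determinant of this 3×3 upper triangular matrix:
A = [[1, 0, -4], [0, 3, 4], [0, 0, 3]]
9

The determinant of a triangular matrix is the product of its diagonal entries (the off-diagonal entries above the diagonal do not affect it).
det(A) = (1) * (3) * (3) = 9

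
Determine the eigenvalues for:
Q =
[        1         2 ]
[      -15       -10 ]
λ = -5, -4

Solve det(Q - λI) = 0. For a 2×2 matrix the characteristic equation is λ² - (trace)λ + det = 0.
trace(Q) = a + d = 1 - 10 = -9.
det(Q) = a*d - b*c = (1)*(-10) - (2)*(-15) = -10 + 30 = 20.
Characteristic equation: λ² - (-9)λ + (20) = 0.
Discriminant = (-9)² - 4*(20) = 81 - 80 = 1.
λ = (-9 ± √1) / 2 = (-9 ± 1) / 2 = -5, -4.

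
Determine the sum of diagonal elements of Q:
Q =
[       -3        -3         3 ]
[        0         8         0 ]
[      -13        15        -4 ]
tr(Q) = -3 + 8 - 4 = 1

The trace of a square matrix is the sum of its diagonal entries.
Diagonal entries of Q: Q[0][0] = -3, Q[1][1] = 8, Q[2][2] = -4.
tr(Q) = -3 + 8 - 4 = 1.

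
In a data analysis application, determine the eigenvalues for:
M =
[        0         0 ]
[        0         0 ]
λ = 0, 0

Solve det(M - λI) = 0. For a 2×2 matrix the characteristic equation is λ² - (trace)λ + det = 0.
trace(M) = a + d = 0 + 0 = 0.
det(M) = a*d - b*c = (0)*(0) - (0)*(0) = 0 - 0 = 0.
Characteristic equation: λ² - (0)λ + (0) = 0.
Discriminant = (0)² - 4*(0) = 0 - 0 = 0.
λ = (0 ± √0) / 2 = (0 ± 0) / 2 = 0, 0.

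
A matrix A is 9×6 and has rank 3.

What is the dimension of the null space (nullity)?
3

The rank-nullity theorem for an m×n matrix states:
rank(A) + nullity(A) = n (the number of columns).
Here n = 6 and rank(A) = 3, so nullity(A) = 6 - 3 = 3.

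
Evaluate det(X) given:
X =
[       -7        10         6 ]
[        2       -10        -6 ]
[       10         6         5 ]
det(X) = 70

Expand along row 0 (cofactor expansion): det(X) = a*(e*i - f*h) - b*(d*i - f*g) + c*(d*h - e*g), where the 3×3 is [[a, b, c], [d, e, f], [g, h, i]].
Minor M_00 = (-10)*(5) - (-6)*(6) = -50 + 36 = -14.
Minor M_01 = (2)*(5) - (-6)*(10) = 10 + 60 = 70.
Minor M_02 = (2)*(6) - (-10)*(10) = 12 + 100 = 112.
det(X) = (-7)*(-14) - (10)*(70) + (6)*(112) = 98 - 700 + 672 = 70.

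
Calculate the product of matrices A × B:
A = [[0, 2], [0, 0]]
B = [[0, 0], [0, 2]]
[[0, 4], [0, 0]]

Matrix multiplication:
C[0][0] = 0×0 + 2×0 = 0
C[0][1] = 0×0 + 2×2 = 4
C[1][0] = 0×0 + 0×0 = 0
C[1][1] = 0×0 + 0×2 = 0
Result: [[0, 4], [0, 0]]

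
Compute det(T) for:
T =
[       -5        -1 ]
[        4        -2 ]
det(T) = 14

For a 2×2 matrix [[a, b], [c, d]], det = a*d - b*c.
det(T) = (-5)*(-2) - (-1)*(4) = 10 + 4 = 14.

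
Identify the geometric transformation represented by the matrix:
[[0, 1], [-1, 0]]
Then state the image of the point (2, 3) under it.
rotation by 90° clockwise (i.e., 270° counterclockwise); image of (2, 3) is (3, -2)

This matches the form [[cos θ, -sin θ], [sin θ, cos θ]] of a rotation matrix; reading off cos θ and sin θ gives the angle.
The matrix [[0, 1], [-1, 0]] represents: rotation by 90° clockwise (i.e., 270° counterclockwise).
Applying it to (2, 3): [0·2 + 1·3, -1·2 + 0·3] = (3, -2).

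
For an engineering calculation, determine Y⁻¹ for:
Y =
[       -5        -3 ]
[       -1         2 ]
det(Y) = -13
Y⁻¹ =
[    -2/13     -3/13 ]
[    -1/13      5/13 ]

For a 2×2 matrix Y = [[a, b], [c, d]] with det(Y) ≠ 0, Y⁻¹ = (1/det(Y)) * [[d, -b], [-c, a]].
det(Y) = (-5)*(2) - (-3)*(-1) = -10 - 3 = -13.
Y⁻¹ = (1/-13) * [[2, 3], [1, -5]].
Dividing each entry by -13 and reducing:
Y⁻¹ =
[    -2/13     -3/13 ]
[    -1/13      5/13 ]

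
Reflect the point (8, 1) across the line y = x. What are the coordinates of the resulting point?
(1, 8)

Reflection across line y = x: (8, 1) → (1, 8)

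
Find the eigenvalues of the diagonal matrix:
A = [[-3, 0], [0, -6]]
λ₁ = -3, λ₂ = -6

The characteristic polynomial of A is det(A - λI) = (-3 - λ)(-6 - λ) = 0.
The roots are λ = -3 and λ = -6, so the eigenvalues are the diagonal entries.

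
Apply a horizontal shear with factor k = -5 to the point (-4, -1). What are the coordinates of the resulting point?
(1, -1)

Shear matrix for horizontal shear with factor k = -5:
[[1, -5], [0, 1]]
Result: (-4, -1) → (1, -1)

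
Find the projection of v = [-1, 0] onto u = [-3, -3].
[-1/2, -1/2]

The projection of v onto u is proj_u(v) = ((v·u) / (u·u)) · u.
v·u = (-1)*(-3) + (0)*(-3) = 3.
u·u = (-3)*(-3) + (-3)*(-3) = 18.
coefficient = 3 / 18 = 1/6.
proj_u(v) = 1/6 · [-3, -3] = [-1/2, -1/2].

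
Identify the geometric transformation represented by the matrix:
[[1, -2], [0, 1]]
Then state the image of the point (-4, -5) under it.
horizontal shear with factor -2; image of (-4, -5) is (6, -5)

The matrix [[1, k], [0, 1]] sends (x, y) to (x + -2y, y), leaving the y-coordinate fixed: a horizontal shear.
The matrix [[1, -2], [0, 1]] represents: horizontal shear with factor -2.
Applying it to (-4, -5): [1·-4 + -2·-5, 0·-4 + 1·-5] = (6, -5).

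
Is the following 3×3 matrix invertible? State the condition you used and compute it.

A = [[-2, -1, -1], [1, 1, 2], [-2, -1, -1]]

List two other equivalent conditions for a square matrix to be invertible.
No, not invertible; det(A) = 0 (two rows are equal, so the rows are linearly dependent). Equivalent conditions (failing for this A): rank(A) < 3; Ax = 0 has non-trivial solutions; 0 is an eigenvalue; the columns are linearly dependent.

To check invertibility, compute det(A).
In this matrix, row 0 and the last row are identical, so one row is a scalar multiple of another and the rows are linearly dependent.
A matrix with linearly dependent rows has det = 0 and is not invertible.
Equivalent failed conditions:
- rank(A) < 3.
- Ax = 0 has non-trivial solutions.
- 0 is an eigenvalue.
- The columns are linearly dependent.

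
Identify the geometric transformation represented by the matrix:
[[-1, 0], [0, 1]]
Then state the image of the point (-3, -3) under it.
reflection across the y-axis; image of (-3, -3) is (3, -3)

This is a symmetric orthogonal matrix with determinant -1, which characterizes a reflection in ℝ².
The matrix [[-1, 0], [0, 1]] represents: reflection across the y-axis.
Applying it to (-3, -3): [-1·-3 + 0·-3, 0·-3 + 1·-3] = (3, -3).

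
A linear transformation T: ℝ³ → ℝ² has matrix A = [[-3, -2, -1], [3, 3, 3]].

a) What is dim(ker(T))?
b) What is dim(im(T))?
dim(ker) = 1, dim(im) = 2

The two rows are not scalar multiples of one another (no single k satisfies row 2 = k × row 1), so they are linearly independent.
Thus rank(A) = 2.
dim(im(T)) = rank(A) = 2.
By the rank-nullity theorem applied to T: ℝ³ → ℝ², rank(A) + nullity(A) = 3 (the domain dimension), so dim(ker(T)) = 3 - 2 = 1.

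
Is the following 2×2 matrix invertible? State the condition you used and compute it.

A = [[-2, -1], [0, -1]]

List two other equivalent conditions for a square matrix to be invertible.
Yes, invertible; det(A) = 2 ≠ 0. Equivalent conditions: rank(A) = 2; Ax = 0 has only the trivial solution; 0 is not an eigenvalue; the columns of A are linearly independent.

To check invertibility, compute det(A).
The given matrix is triangular, so det(A) equals the product of its diagonal entries = 2 ≠ 0.
Since det(A) ≠ 0, A is invertible.
Equivalent conditions for a square matrix A to be invertible:
- rank(A) = 2 (full rank).
- The homogeneous system Ax = 0 has only the trivial solution x = 0.
- 0 is not an eigenvalue of A.
- The columns (equivalently rows) of A are linearly independent.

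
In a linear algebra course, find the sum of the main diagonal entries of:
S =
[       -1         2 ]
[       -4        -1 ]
tr(S) = -1 - 1 = -2

The trace of a square matrix is the sum of its diagonal entries.
Diagonal entries of S: S[0][0] = -1, S[1][1] = -1.
tr(S) = -1 - 1 = -2.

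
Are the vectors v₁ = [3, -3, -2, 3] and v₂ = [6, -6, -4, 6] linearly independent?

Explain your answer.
No, linearly dependent (v₂ = 2·v₁)

Check whether there is a scalar k with v₂ = k·v₁.
Comparing components, k = 2 satisfies 2·[3, -3, -2, 3] = [6, -6, -4, 6].
Since v₂ is a scalar multiple of v₁, the two vectors are linearly dependent.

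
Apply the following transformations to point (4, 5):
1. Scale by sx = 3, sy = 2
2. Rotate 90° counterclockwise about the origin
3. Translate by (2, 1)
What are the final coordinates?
(-8, 13)

Step 1: Scale → (12, 10)
Step 2: Rotate 90° → (-10, 12)
Step 3: Translate → (-8, 13)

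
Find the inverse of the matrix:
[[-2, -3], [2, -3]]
[[-1/4, 1/4], [-1/6, -1/6]]

For [[a,b],[c,d]], inverse = (1/det)·[[d,-b],[-c,a]]
det = -2·-3 - -3·2 = 12
Inverse = (1/12)·[[-3, 3], [-2, -2]]
        = [[-1/4, 1/4], [-1/6, -1/6]]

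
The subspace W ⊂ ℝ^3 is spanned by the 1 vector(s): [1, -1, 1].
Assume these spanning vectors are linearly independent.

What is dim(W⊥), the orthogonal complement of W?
dim(W⊥) = 2

For any subspace W of ℝ^n, dim(W) + dim(W⊥) = n (the whole-space dimension).
Here the given 1 vectors are linearly independent, so dim(W) = 1.
Thus dim(W⊥) = n - dim(W) = 3 - 1 = 2.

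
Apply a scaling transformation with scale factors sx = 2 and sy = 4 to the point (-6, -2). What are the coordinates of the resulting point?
(-12, -8)

Scaling matrix:
[[2, 0], [0, 4]]
Result: (-6 × 2, -2 × 4) = (-12, -8)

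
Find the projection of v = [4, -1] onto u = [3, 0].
[4, 0]

The projection of v onto u is proj_u(v) = ((v·u) / (u·u)) · u.
v·u = (4)*(3) + (-1)*(0) = 12.
u·u = (3)*(3) + (0)*(0) = 9.
coefficient = 12 / 9 = 4/3.
proj_u(v) = 4/3 · [3, 0] = [4, 0].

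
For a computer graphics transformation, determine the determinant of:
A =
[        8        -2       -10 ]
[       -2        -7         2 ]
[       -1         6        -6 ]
det(A) = 458

Expand along row 0 (cofactor expansion): det(A) = a*(e*i - f*h) - b*(d*i - f*g) + c*(d*h - e*g), where the 3×3 is [[a, b, c], [d, e, f], [g, h, i]].
Minor M_00 = (-7)*(-6) - (2)*(6) = 42 - 12 = 30.
Minor M_01 = (-2)*(-6) - (2)*(-1) = 12 + 2 = 14.
Minor M_02 = (-2)*(6) - (-7)*(-1) = -12 - 7 = -19.
det(A) = (8)*(30) - (-2)*(14) + (-10)*(-19) = 240 + 28 + 190 = 458.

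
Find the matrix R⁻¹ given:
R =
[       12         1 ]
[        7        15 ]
det(R) = 173
R⁻¹ =
[   15/173    -1/173 ]
[   -7/173    12/173 ]

For a 2×2 matrix R = [[a, b], [c, d]] with det(R) ≠ 0, R⁻¹ = (1/det(R)) * [[d, -b], [-c, a]].
det(R) = (12)*(15) - (1)*(7) = 180 - 7 = 173.
R⁻¹ = (1/173) * [[15, -1], [-7, 12]].
Dividing each entry by 173 and reducing:
R⁻¹ =
[   15/173    -1/173 ]
[   -7/173    12/173 ]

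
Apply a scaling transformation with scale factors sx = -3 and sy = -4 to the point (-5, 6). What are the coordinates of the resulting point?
(15, -24)

Scaling matrix:
[[-3, 0], [0, -4]]
Result: (-5 × -3, 6 × -4) = (15, -24)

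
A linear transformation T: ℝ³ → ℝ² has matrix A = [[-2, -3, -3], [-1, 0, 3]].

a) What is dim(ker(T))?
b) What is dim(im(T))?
dim(ker) = 1, dim(im) = 2

The two rows are not scalar multiples of one another (no single k satisfies row 2 = k × row 1), so they are linearly independent.
Thus rank(A) = 2.
dim(im(T)) = rank(A) = 2.
By the rank-nullity theorem applied to T: ℝ³ → ℝ², rank(A) + nullity(A) = 3 (the domain dimension), so dim(ker(T)) = 3 - 2 = 1.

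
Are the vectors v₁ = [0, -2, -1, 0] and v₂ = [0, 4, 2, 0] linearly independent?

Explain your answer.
No, linearly dependent (v₂ = -2·v₁)

Check whether there is a scalar k with v₂ = k·v₁.
Comparing components, k = -2 satisfies -2·[0, -2, -1, 0] = [0, 4, 2, 0].
Since v₂ is a scalar multiple of v₁, the two vectors are linearly dependent.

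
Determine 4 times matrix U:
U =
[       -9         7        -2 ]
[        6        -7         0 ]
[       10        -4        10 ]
4U =
[      -36        28        -8 ]
[       24       -28         0 ]
[       40       -16        40 ]

Scalar multiplication is elementwise: (4U)[i][j] = 4 * U[i][j].
  (4U)[0][0] = 4 * (-9) = -36
  (4U)[0][1] = 4 * (7) = 28
  (4U)[0][2] = 4 * (-2) = -8
  (4U)[1][0] = 4 * (6) = 24
  (4U)[1][1] = 4 * (-7) = -28
  (4U)[1][2] = 4 * (0) = 0
  (4U)[2][0] = 4 * (10) = 40
  (4U)[2][1] = 4 * (-4) = -16
  (4U)[2][2] = 4 * (10) = 40
4U =
[      -36        28        -8 ]
[       24       -28         0 ]
[       40       -16        40 ]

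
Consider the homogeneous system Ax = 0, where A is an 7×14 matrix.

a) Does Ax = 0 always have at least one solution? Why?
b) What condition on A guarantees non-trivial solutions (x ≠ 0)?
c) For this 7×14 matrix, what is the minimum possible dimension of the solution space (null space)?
a) Yes, x = 0 is always a solution. b) When A has linearly dependent columns (rank < n). c) Minimum nullity = 7.

a) x = 0 satisfies A·0 = 0, so the zero vector is always a solution.
b) Non-trivial solutions exist iff the columns of A are linearly dependent, equivalently rank(A) < n (the number of columns).
c) By rank-nullity, rank(A) + nullity(A) = n = 14. Since A has only 7 rows, rank(A) ≤ 7, so nullity(A) ≥ 14 - 7 = 7.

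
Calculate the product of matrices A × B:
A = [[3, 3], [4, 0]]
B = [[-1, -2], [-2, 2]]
[[-9, 0], [-4, -8]]

Matrix multiplication:
C[0][0] = 3×-1 + 3×-2 = -9
C[0][1] = 3×-2 + 3×2 = 0
C[1][0] = 4×-1 + 0×-2 = -4
C[1][1] = 4×-2 + 0×2 = -8
Result: [[-9, 0], [-4, -8]]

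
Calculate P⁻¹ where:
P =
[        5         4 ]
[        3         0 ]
det(P) = -12
P⁻¹ =
[        0       1/3 ]
[      1/4     -5/12 ]

For a 2×2 matrix P = [[a, b], [c, d]] with det(P) ≠ 0, P⁻¹ = (1/det(P)) * [[d, -b], [-c, a]].
det(P) = (5)*(0) - (4)*(3) = 0 - 12 = -12.
P⁻¹ = (1/-12) * [[0, -4], [-3, 5]].
Dividing each entry by -12 and reducing:
P⁻¹ =
[        0       1/3 ]
[      1/4     -5/12 ]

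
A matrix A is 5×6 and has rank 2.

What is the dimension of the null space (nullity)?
4

The rank-nullity theorem for an m×n matrix states:
rank(A) + nullity(A) = n (the number of columns).
Here n = 6 and rank(A) = 2, so nullity(A) = 6 - 2 = 4.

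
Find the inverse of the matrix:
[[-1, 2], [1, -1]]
[[1, 2], [1, 1]]

For [[a,b],[c,d]], inverse = (1/det)·[[d,-b],[-c,a]]
det = -1·-1 - 2·1 = -1
Inverse = (1/-1)·[[-1, -2], [-1, -1]]
        = [[1, 2], [1, 1]]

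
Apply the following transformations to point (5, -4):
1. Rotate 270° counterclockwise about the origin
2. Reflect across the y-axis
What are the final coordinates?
(4, -5)

Step 1: Rotate 270° → (-4, -5)
Step 2: Reflect across the y-axis → (4, -5)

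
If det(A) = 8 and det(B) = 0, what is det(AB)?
0

Use the multiplicative property of determinants: det(AB) = det(A)*det(B).
det(AB) = (8)*(0) = 0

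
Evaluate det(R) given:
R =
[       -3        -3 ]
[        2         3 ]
det(R) = -3

For a 2×2 matrix [[a, b], [c, d]], det = a*d - b*c.
det(R) = (-3)*(3) - (-3)*(2) = -9 + 6 = -3.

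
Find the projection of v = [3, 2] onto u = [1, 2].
[7/5, 14/5]

The projection of v onto u is proj_u(v) = ((v·u) / (u·u)) · u.
v·u = (3)*(1) + (2)*(2) = 7.
u·u = (1)*(1) + (2)*(2) = 5.
coefficient = 7 / 5 = 7/5.
proj_u(v) = 7/5 · [1, 2] = [7/5, 14/5].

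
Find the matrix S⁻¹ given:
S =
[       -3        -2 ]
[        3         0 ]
det(S) = 6
S⁻¹ =
[        0       1/3 ]
[     -1/2      -1/2 ]

For a 2×2 matrix S = [[a, b], [c, d]] with det(S) ≠ 0, S⁻¹ = (1/det(S)) * [[d, -b], [-c, a]].
det(S) = (-3)*(0) - (-2)*(3) = 0 + 6 = 6.
S⁻¹ = (1/6) * [[0, 2], [-3, -3]].
Dividing each entry by 6 and reducing:
S⁻¹ =
[        0       1/3 ]
[     -1/2      -1/2 ]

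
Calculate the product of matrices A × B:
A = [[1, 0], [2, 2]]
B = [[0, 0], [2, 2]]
[[0, 0], [4, 4]]

Matrix multiplication:
C[0][0] = 1×0 + 0×2 = 0
C[0][1] = 1×0 + 0×2 = 0
C[1][0] = 2×0 + 2×2 = 4
C[1][1] = 2×0 + 2×2 = 4
Result: [[0, 0], [4, 4]]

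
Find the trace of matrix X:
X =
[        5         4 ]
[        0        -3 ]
tr(X) = 5 - 3 = 2

The trace of a square matrix is the sum of its diagonal entries.
Diagonal entries of X: X[0][0] = 5, X[1][1] = -3.
tr(X) = 5 - 3 = 2.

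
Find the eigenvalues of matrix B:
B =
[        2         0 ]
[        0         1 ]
λ = 1, 2

Solve det(B - λI) = 0. For a 2×2 matrix the characteristic equation is λ² - (trace)λ + det = 0.
trace(B) = a + d = 2 + 1 = 3.
det(B) = a*d - b*c = (2)*(1) - (0)*(0) = 2 - 0 = 2.
Characteristic equation: λ² - (3)λ + (2) = 0.
Discriminant = (3)² - 4*(2) = 9 - 8 = 1.
λ = (3 ± √1) / 2 = (3 ± 1) / 2 = 1, 2.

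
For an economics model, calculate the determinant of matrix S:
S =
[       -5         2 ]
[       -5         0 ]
det(S) = 10

For a 2×2 matrix [[a, b], [c, d]], det = a*d - b*c.
det(S) = (-5)*(0) - (2)*(-5) = 0 + 10 = 10.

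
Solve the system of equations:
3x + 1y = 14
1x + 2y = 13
x = 3, y = 5

Use elimination (row reduction):
Equation 1: 3x + 1y = 14.
Equation 2: 1x + 2y = 13.
Multiply Eq1 by 1 and Eq2 by 3: 3x + 1y = 14;  3x + 6y = 39.
Subtract: (5)y = 25, so y = 5.
Back-substitute into Eq1: 3x + 1*(5) = 14, so x = 3.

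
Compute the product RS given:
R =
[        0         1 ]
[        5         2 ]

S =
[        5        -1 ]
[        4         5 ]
RS =
[        4         5 ]
[       33         5 ]

Matrix multiplication: (RS)[i][j] = sum over k of R[i][k] * S[k][j].
  (RS)[0][0] = (0)*(5) + (1)*(4) = 4
  (RS)[0][1] = (0)*(-1) + (1)*(5) = 5
  (RS)[1][0] = (5)*(5) + (2)*(4) = 33
  (RS)[1][1] = (5)*(-1) + (2)*(5) = 5
RS =
[        4         5 ]
[       33         5 ]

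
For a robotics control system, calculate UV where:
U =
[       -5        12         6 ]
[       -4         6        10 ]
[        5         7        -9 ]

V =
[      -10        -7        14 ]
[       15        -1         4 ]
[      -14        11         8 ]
UV =
[      146        89        26 ]
[      -10       132        48 ]
[      181      -141        26 ]

Matrix multiplication: (UV)[i][j] = sum over k of U[i][k] * V[k][j].
  (UV)[0][0] = (-5)*(-10) + (12)*(15) + (6)*(-14) = 146
  (UV)[0][1] = (-5)*(-7) + (12)*(-1) + (6)*(11) = 89
  (UV)[0][2] = (-5)*(14) + (12)*(4) + (6)*(8) = 26
  (UV)[1][0] = (-4)*(-10) + (6)*(15) + (10)*(-14) = -10
  (UV)[1][1] = (-4)*(-7) + (6)*(-1) + (10)*(11) = 132
  (UV)[1][2] = (-4)*(14) + (6)*(4) + (10)*(8) = 48
  (UV)[2][0] = (5)*(-10) + (7)*(15) + (-9)*(-14) = 181
  (UV)[2][1] = (5)*(-7) + (7)*(-1) + (-9)*(11) = -141
  (UV)[2][2] = (5)*(14) + (7)*(4) + (-9)*(8) = 26
UV =
[      146        89        26 ]
[      -10       132        48 ]
[      181      -141        26 ]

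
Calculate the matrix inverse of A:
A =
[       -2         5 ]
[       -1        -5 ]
det(A) = 15
A⁻¹ =
[     -1/3      -1/3 ]
[     1/15     -2/15 ]

For a 2×2 matrix A = [[a, b], [c, d]] with det(A) ≠ 0, A⁻¹ = (1/det(A)) * [[d, -b], [-c, a]].
det(A) = (-2)*(-5) - (5)*(-1) = 10 + 5 = 15.
A⁻¹ = (1/15) * [[-5, -5], [1, -2]].
Dividing each entry by 15 and reducing:
A⁻¹ =
[     -1/3      -1/3 ]
[     1/15     -2/15 ]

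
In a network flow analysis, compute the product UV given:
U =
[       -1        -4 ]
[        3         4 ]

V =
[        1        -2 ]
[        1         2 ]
UV =
[       -5        -6 ]
[        7         2 ]

Matrix multiplication: (UV)[i][j] = sum over k of U[i][k] * V[k][j].
  (UV)[0][0] = (-1)*(1) + (-4)*(1) = -5
  (UV)[0][1] = (-1)*(-2) + (-4)*(2) = -6
  (UV)[1][0] = (3)*(1) + (4)*(1) = 7
  (UV)[1][1] = (3)*(-2) + (4)*(2) = 2
UV =
[       -5        -6 ]
[        7         2 ]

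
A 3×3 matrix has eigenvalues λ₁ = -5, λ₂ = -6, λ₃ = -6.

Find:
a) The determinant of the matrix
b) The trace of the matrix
det = -180, trace = -17

Two standard eigenvalue identities:
- det(A) equals the product of the eigenvalues (counted with multiplicity).
- trace(A) equals the sum of the eigenvalues.
det(A) = (-5)*(-6)*(-6) = -180.
trace(A) = -5 - 6 - 6 = -17.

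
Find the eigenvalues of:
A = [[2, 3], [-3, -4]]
λ = -1, -1

Solve det(A - λI) = 0. For a 2×2 matrix this is λ² - (trace)λ + det = 0.
trace(A) = 2 - 4 = -2.
det(A) = (2)*(-4) - (3)*(-3) = -8 + 9 = 1.
Characteristic equation: λ² - (-2)λ + (1) = 0.
Discriminant: (-2)² - 4*(1) = 4 - 4 = 0.
Roots: λ = (-2 ± √0) / 2 = -1, -1.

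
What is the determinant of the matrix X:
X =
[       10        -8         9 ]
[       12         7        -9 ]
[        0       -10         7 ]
det(X) = -818

Expand along row 0 (cofactor expansion): det(X) = a*(e*i - f*h) - b*(d*i - f*g) + c*(d*h - e*g), where the 3×3 is [[a, b, c], [d, e, f], [g, h, i]].
Minor M_00 = (7)*(7) - (-9)*(-10) = 49 - 90 = -41.
Minor M_01 = (12)*(7) - (-9)*(0) = 84 - 0 = 84.
Minor M_02 = (12)*(-10) - (7)*(0) = -120 - 0 = -120.
det(X) = (10)*(-41) - (-8)*(84) + (9)*(-120) = -410 + 672 - 1080 = -818.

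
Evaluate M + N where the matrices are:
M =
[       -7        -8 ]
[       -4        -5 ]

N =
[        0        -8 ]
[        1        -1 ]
M + N =
[       -7       -16 ]
[       -3        -6 ]

Matrix addition is elementwise: (M+N)[i][j] = M[i][j] + N[i][j].
  (M+N)[0][0] = (-7) + (0) = -7
  (M+N)[0][1] = (-8) + (-8) = -16
  (M+N)[1][0] = (-4) + (1) = -3
  (M+N)[1][1] = (-5) + (-1) = -6
M + N =
[       -7       -16 ]
[       -3        -6 ]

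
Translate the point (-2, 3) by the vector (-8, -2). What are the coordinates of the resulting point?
(-10, 1)

Translation by (-8, -2):
x' = -2 + -8 = -10
y' = 3 + -2 = 1
Homogeneous matrix: [[1, 0, -8], [0, 1, -2], [0, 0, 1]]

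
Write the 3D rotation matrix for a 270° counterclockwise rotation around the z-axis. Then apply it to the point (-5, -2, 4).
R = [[0, 1, 0], [-1, 0, 0], [0, 0, 1]]; R·(-5, -2, 4) = (-2, 5, 4)

Rotation matrix for 270° around z-axis:
cos(270°) = 0, sin(270°) = -1
R = [[0, 1, 0], [-1, 0, 0], [0, 0, 1]]
Apply to (-5, -2, 4): R·[-5, -2, 4]ᵀ = (-2, 5, 4)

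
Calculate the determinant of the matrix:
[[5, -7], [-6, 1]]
-37

For a 2×2 matrix [[a, b], [c, d]], det = ad - bc
det = (5)(1) - (-7)(-6) = 5 - 42 = -37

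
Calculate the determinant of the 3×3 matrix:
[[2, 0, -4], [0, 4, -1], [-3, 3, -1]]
-50

Expansion along first row:
det = 2·det([[4,-1],[3,-1]]) - 0·det([[0,-1],[-3,-1]]) + -4·det([[0,4],[-3,3]])
    = 2·(4·-1 - -1·3) - 0·(0·-1 - -1·-3) + -4·(0·3 - 4·-3)
    = 2·-1 - 0·-3 + -4·12
    = -2 + 0 + -48 = -50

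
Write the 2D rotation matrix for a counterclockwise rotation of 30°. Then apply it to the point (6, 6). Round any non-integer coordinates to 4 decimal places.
R = [[√3/2, -1/2], [1/2, √3/2]]; R·(6, 6) = (2.1962, 8.1962)

Rotation matrix formula: R(θ) = [[cos θ, -sin θ], [sin θ, cos θ]]
For θ = 30°:
cos(30°) = √3/2
sin(30°) = 1/2
R = [[√3/2, -1/2], [1/2, √3/2]]
Apply to (6, 6): [√3/2·6 + (-1/2)·6, 1/2·6 + √3/2·6] = (2.1962, 8.1962)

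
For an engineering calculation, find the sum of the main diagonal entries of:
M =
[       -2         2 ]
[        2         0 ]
tr(M) = -2 + 0 = -2

The trace of a square matrix is the sum of its diagonal entries.
Diagonal entries of M: M[0][0] = -2, M[1][1] = 0.
tr(M) = -2 + 0 = -2.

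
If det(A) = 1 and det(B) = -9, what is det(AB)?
-9

Use the multiplicative property of determinants: det(AB) = det(A)*det(B).
det(AB) = (1)*(-9) = -9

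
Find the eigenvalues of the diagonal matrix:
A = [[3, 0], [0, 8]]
λ₁ = 3, λ₂ = 8

The characteristic polynomial of A is det(A - λI) = (3 - λ)(8 - λ) = 0.
The roots are λ = 3 and λ = 8, so the eigenvalues are the diagonal entries.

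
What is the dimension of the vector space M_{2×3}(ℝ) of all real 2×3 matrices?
Dimension = 6

A real 2×3 matrix is determined by its 2·3 = 6 independent entries.
A standard basis is {E_ij : 1 ≤ i ≤ 2, 1 ≤ j ≤ 3}, where E_ij has a 1 in position (i, j) and 0 elsewhere — there are 6 such matrices, and they are linearly independent and span M_{2×3}(ℝ).
Therefore dim(M_{2×3}(ℝ)) = 6.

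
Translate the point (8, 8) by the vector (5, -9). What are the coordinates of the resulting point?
(13, -1)

Translation by (5, -9):
x' = 8 + 5 = 13
y' = 8 + -9 = -1
Homogeneous matrix: [[1, 0, 5], [0, 1, -9], [0, 0, 1]]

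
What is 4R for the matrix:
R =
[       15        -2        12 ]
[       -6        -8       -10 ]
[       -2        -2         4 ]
4R =
[       60        -8        48 ]
[      -24       -32       -40 ]
[       -8        -8        16 ]

Scalar multiplication is elementwise: (4R)[i][j] = 4 * R[i][j].
  (4R)[0][0] = 4 * (15) = 60
  (4R)[0][1] = 4 * (-2) = -8
  (4R)[0][2] = 4 * (12) = 48
  (4R)[1][0] = 4 * (-6) = -24
  (4R)[1][1] = 4 * (-8) = -32
  (4R)[1][2] = 4 * (-10) = -40
  (4R)[2][0] = 4 * (-2) = -8
  (4R)[2][1] = 4 * (-2) = -8
  (4R)[2][2] = 4 * (4) = 16
4R =
[       60        -8        48 ]
[      -24       -32       -40 ]
[       -8        -8        16 ]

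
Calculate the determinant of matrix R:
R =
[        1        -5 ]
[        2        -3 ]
det(R) = 7

For a 2×2 matrix [[a, b], [c, d]], det = a*d - b*c.
det(R) = (1)*(-3) - (-5)*(2) = -3 + 10 = 7.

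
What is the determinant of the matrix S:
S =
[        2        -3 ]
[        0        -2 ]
det(S) = -4

For a 2×2 matrix [[a, b], [c, d]], det = a*d - b*c.
det(S) = (2)*(-2) - (-3)*(0) = -4 - 0 = -4.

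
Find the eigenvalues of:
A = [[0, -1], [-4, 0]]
λ = -2, 2

Solve det(A - λI) = 0. For a 2×2 matrix this is λ² - (trace)λ + det = 0.
trace(A) = 0 + 0 = 0.
det(A) = (0)*(0) - (-1)*(-4) = 0 - 4 = -4.
Characteristic equation: λ² - (0)λ + (-4) = 0.
Discriminant: (0)² - 4*(-4) = 0 + 16 = 16.
Roots: λ = (0 ± √16) / 2 = -2, 2.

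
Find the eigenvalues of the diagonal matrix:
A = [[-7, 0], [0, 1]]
λ₁ = -7, λ₂ = 1

The characteristic polynomial of A is det(A - λI) = (-7 - λ)(1 - λ) = 0.
The roots are λ = -7 and λ = 1, so the eigenvalues are the diagonal entries.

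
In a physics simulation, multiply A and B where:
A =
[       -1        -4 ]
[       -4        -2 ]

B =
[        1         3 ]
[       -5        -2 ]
AB =
[       19         5 ]
[        6        -8 ]

Matrix multiplication: (AB)[i][j] = sum over k of A[i][k] * B[k][j].
  (AB)[0][0] = (-1)*(1) + (-4)*(-5) = 19
  (AB)[0][1] = (-1)*(3) + (-4)*(-2) = 5
  (AB)[1][0] = (-4)*(1) + (-2)*(-5) = 6
  (AB)[1][1] = (-4)*(3) + (-2)*(-2) = -8
AB =
[       19         5 ]
[        6        -8 ]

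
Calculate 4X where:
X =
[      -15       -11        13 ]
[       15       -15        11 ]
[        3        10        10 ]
4X =
[      -60       -44        52 ]
[       60       -60        44 ]
[       12        40        40 ]

Scalar multiplication is elementwise: (4X)[i][j] = 4 * X[i][j].
  (4X)[0][0] = 4 * (-15) = -60
  (4X)[0][1] = 4 * (-11) = -44
  (4X)[0][2] = 4 * (13) = 52
  (4X)[1][0] = 4 * (15) = 60
  (4X)[1][1] = 4 * (-15) = -60
  (4X)[1][2] = 4 * (11) = 44
  (4X)[2][0] = 4 * (3) = 12
  (4X)[2][1] = 4 * (10) = 40
  (4X)[2][2] = 4 * (10) = 40
4X =
[      -60       -44        52 ]
[       60       -60        44 ]
[       12        40        40 ]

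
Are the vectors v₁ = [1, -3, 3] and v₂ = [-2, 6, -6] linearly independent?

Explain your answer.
No, linearly dependent (v₂ = -2·v₁)

Check whether there is a scalar k with v₂ = k·v₁.
Comparing components, k = -2 satisfies -2·[1, -3, 3] = [-2, 6, -6].
Since v₂ is a scalar multiple of v₁, the two vectors are linearly dependent.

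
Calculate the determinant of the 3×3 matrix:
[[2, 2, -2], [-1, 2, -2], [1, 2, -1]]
6

Expansion along first row:
det = 2·det([[2,-2],[2,-1]]) - 2·det([[-1,-2],[1,-1]]) + -2·det([[-1,2],[1,2]])
    = 2·(2·-1 - -2·2) - 2·(-1·-1 - -2·1) + -2·(-1·2 - 2·1)
    = 2·2 - 2·3 + -2·-4
    = 4 + -6 + 8 = 6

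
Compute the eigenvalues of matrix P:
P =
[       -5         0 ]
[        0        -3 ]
λ = -5, -3

Solve det(P - λI) = 0. For a 2×2 matrix the characteristic equation is λ² - (trace)λ + det = 0.
trace(P) = a + d = -5 - 3 = -8.
det(P) = a*d - b*c = (-5)*(-3) - (0)*(0) = 15 - 0 = 15.
Characteristic equation: λ² - (-8)λ + (15) = 0.
Discriminant = (-8)² - 4*(15) = 64 - 60 = 4.
λ = (-8 ± √4) / 2 = (-8 ± 2) / 2 = -5, -3.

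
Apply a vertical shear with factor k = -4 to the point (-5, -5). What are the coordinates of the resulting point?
(-5, 15)

Shear matrix for vertical shear with factor k = -4:
[[1, 0], [-4, 1]]
Result: (-5, -5) → (-5, 15)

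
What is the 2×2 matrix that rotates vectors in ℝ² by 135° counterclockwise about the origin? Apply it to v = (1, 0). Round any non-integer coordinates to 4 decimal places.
R = [[-√2/2, -√2/2], [√2/2, -√2/2]]; R·v = (-0.7071, 0.7071)

A counterclockwise rotation by angle θ in ℝ² has matrix R(θ) = [[cos θ, -sin θ], [sin θ, cos θ]].
For θ = 135°: cos θ = -√2/2, sin θ = √2/2.
R(135°) = [[-√2/2, -√2/2], [√2/2, -√2/2]].
R·v = [-√2/2·1 + (-√2/2)·0, √2/2·1 + -√2/2·0] = (-0.7071, 0.7071).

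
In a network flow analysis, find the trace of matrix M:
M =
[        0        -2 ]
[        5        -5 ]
tr(M) = 0 - 5 = -5

The trace of a square matrix is the sum of its diagonal entries.
Diagonal entries of M: M[0][0] = 0, M[1][1] = -5.
tr(M) = 0 - 5 = -5.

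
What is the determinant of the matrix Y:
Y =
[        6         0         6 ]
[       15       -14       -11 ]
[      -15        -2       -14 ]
det(Y) = -396

Expand along row 0 (cofactor expansion): det(Y) = a*(e*i - f*h) - b*(d*i - f*g) + c*(d*h - e*g), where the 3×3 is [[a, b, c], [d, e, f], [g, h, i]].
Minor M_00 = (-14)*(-14) - (-11)*(-2) = 196 - 22 = 174.
Minor M_01 = (15)*(-14) - (-11)*(-15) = -210 - 165 = -375.
Minor M_02 = (15)*(-2) - (-14)*(-15) = -30 - 210 = -240.
det(Y) = (6)*(174) - (0)*(-375) + (6)*(-240) = 1044 + 0 - 1440 = -396.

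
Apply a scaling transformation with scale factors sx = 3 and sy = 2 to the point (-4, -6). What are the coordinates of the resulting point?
(-12, -12)

Scaling matrix:
[[3, 0], [0, 2]]
Result: (-4 × 3, -6 × 2) = (-12, -12)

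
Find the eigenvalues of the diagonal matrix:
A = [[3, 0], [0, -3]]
λ₁ = 3, λ₂ = -3

The characteristic polynomial of A is det(A - λI) = (3 - λ)(-3 - λ) = 0.
The roots are λ = 3 and λ = -3, so the eigenvalues are the diagonal entries.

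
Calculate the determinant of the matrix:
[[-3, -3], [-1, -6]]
15

For a 2×2 matrix [[a, b], [c, d]], det = ad - bc
det = (-3)(-6) - (-3)(-1) = 18 - 3 = 15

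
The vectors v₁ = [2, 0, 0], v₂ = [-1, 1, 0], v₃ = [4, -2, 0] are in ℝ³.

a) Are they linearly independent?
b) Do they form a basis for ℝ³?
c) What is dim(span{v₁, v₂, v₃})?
Not independent, not a basis, dim(span) = 2

Check whether v₃ can be written as a linear combination of v₁ and v₂.
v₃ = (1)·v₁ + (-2)·v₂ = [4, -2, 0], so the three vectors are linearly dependent.
Thus they do not form a basis for ℝ³, and dim(span{v₁, v₂, v₃}) = 2 (spanned by v₁ and v₂).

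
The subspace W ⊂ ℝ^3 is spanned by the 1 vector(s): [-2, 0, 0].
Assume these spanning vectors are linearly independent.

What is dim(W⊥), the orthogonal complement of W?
dim(W⊥) = 2

For any subspace W of ℝ^n, dim(W) + dim(W⊥) = n (the whole-space dimension).
Here the given 1 vectors are linearly independent, so dim(W) = 1.
Thus dim(W⊥) = n - dim(W) = 3 - 1 = 2.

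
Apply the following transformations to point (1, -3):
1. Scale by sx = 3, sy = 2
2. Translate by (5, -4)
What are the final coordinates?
(8, -10)

Step 1: Scale (1, -3) by (sx, sy) = (3, 2) → (3, -6)
Step 2: Translate by (5, -4) → (8, -10)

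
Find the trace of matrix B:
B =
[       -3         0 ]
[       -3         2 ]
tr(B) = -3 + 2 = -1

The trace of a square matrix is the sum of its diagonal entries.
Diagonal entries of B: B[0][0] = -3, B[1][1] = 2.
tr(B) = -3 + 2 = -1.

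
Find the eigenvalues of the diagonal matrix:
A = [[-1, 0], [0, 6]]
λ₁ = -1, λ₂ = 6

The characteristic polynomial of A is det(A - λI) = (-1 - λ)(6 - λ) = 0.
The roots are λ = -1 and λ = 6, so the eigenvalues are the diagonal entries.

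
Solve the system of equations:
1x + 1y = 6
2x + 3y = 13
x = 5, y = 1

Use elimination (row reduction):
Equation 1: 1x + 1y = 6.
Equation 2: 2x + 3y = 13.
Multiply Eq1 by 2 and Eq2 by 1: 2x + 2y = 12;  2x + 3y = 13.
Subtract: (1)y = 1, so y = 1.
Back-substitute into Eq1: 1x + 1*(1) = 6, so x = 5.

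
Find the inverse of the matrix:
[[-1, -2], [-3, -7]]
[[-7, 2], [3, -1]]

For [[a,b],[c,d]], inverse = (1/det)·[[d,-b],[-c,a]]
det = -1·-7 - -2·-3 = 1
Inverse = (1/1)·[[-7, 2], [3, -1]]
        = [[-7, 2], [3, -1]]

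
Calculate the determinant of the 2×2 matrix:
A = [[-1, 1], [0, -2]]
2

For A = [[a, b], [c, d]], det(A) = a*d - b*c.
det(A) = (-1)*(-2) - (1)*(0) = 2 - 0 = 2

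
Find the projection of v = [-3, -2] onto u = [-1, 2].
[1/5, -2/5]

The projection of v onto u is proj_u(v) = ((v·u) / (u·u)) · u.
v·u = (-3)*(-1) + (-2)*(2) = -1.
u·u = (-1)*(-1) + (2)*(2) = 5.
coefficient = -1 / 5 = -1/5.
proj_u(v) = -1/5 · [-1, 2] = [1/5, -2/5].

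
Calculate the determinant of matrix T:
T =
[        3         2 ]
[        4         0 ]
det(T) = -8

For a 2×2 matrix [[a, b], [c, d]], det = a*d - b*c.
det(T) = (3)*(0) - (2)*(4) = 0 - 8 = -8.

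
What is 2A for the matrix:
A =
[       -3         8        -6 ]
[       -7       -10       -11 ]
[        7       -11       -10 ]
2A =
[       -6        16       -12 ]
[      -14       -20       -22 ]
[       14       -22       -20 ]

Scalar multiplication is elementwise: (2A)[i][j] = 2 * A[i][j].
  (2A)[0][0] = 2 * (-3) = -6
  (2A)[0][1] = 2 * (8) = 16
  (2A)[0][2] = 2 * (-6) = -12
  (2A)[1][0] = 2 * (-7) = -14
  (2A)[1][1] = 2 * (-10) = -20
  (2A)[1][2] = 2 * (-11) = -22
  (2A)[2][0] = 2 * (7) = 14
  (2A)[2][1] = 2 * (-11) = -22
  (2A)[2][2] = 2 * (-10) = -20
2A =
[       -6        16       -12 ]
[      -14       -20       -22 ]
[       14       -22       -20 ]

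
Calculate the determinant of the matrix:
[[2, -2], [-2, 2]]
0

For a 2×2 matrix [[a, b], [c, d]], det = ad - bc
det = (2)(2) - (-2)(-2) = 4 - 4 = 0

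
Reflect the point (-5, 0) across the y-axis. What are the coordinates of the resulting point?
(5, 0)

Reflection across y-axis: (-5, 0) → (5, 0)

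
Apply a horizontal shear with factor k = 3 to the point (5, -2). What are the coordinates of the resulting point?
(-1, -2)

Shear matrix for horizontal shear with factor k = 3:
[[1, 3], [0, 1]]
Result: (5, -2) → (-1, -2)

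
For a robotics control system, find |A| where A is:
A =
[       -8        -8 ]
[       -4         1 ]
det(A) = -40

For a 2×2 matrix [[a, b], [c, d]], det = a*d - b*c.
det(A) = (-8)*(1) - (-8)*(-4) = -8 - 32 = -40.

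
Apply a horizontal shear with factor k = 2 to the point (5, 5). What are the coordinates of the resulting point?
(15, 5)

Shear matrix for horizontal shear with factor k = 2:
[[1, 2], [0, 1]]
Result: (5, 5) → (15, 5)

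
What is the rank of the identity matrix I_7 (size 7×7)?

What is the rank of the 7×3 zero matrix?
rank(I_7) = 7, rank(0) = 0

The identity I_7 has 7 columns that are the standard basis vectors e_1, …, e_7. These are linearly independent, so all 7 columns are pivots and rank(I_7) = 7.
The 7×3 zero matrix has every entry zero, so every row is the zero row and there are no pivots; rank(0) = 0.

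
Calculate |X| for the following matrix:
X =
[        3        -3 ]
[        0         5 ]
det(X) = 15

For a 2×2 matrix [[a, b], [c, d]], det = a*d - b*c.
det(X) = (3)*(5) - (-3)*(0) = 15 - 0 = 15.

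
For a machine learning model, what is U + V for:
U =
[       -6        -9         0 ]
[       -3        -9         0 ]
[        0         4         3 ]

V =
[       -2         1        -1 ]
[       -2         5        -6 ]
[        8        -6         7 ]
U + V =
[       -8        -8        -1 ]
[       -5        -4        -6 ]
[        8        -2        10 ]

Matrix addition is elementwise: (U+V)[i][j] = U[i][j] + V[i][j].
  (U+V)[0][0] = (-6) + (-2) = -8
  (U+V)[0][1] = (-9) + (1) = -8
  (U+V)[0][2] = (0) + (-1) = -1
  (U+V)[1][0] = (-3) + (-2) = -5
  (U+V)[1][1] = (-9) + (5) = -4
  (U+V)[1][2] = (0) + (-6) = -6
  (U+V)[2][0] = (0) + (8) = 8
  (U+V)[2][1] = (4) + (-6) = -2
  (U+V)[2][2] = (3) + (7) = 10
U + V =
[       -8        -8        -1 ]
[       -5        -4        -6 ]
[        8        -2        10 ]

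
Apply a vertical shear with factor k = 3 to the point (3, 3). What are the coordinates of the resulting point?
(3, 12)

Shear matrix for vertical shear with factor k = 3:
[[1, 0], [3, 1]]
Result: (3, 3) → (3, 12)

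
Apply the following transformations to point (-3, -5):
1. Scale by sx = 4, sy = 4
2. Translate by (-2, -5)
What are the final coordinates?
(-14, -25)

Step 1: Scale (-3, -5) by (sx, sy) = (4, 4) → (-12, -20)
Step 2: Translate by (-2, -5) → (-14, -25)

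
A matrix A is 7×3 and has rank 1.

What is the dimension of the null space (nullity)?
2

The rank-nullity theorem for an m×n matrix states:
rank(A) + nullity(A) = n (the number of columns).
Here n = 3 and rank(A) = 1, so nullity(A) = 3 - 1 = 2.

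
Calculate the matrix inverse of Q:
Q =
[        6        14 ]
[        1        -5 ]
det(Q) = -44
Q⁻¹ =
[     5/44      7/22 ]
[     1/44     -3/22 ]

For a 2×2 matrix Q = [[a, b], [c, d]] with det(Q) ≠ 0, Q⁻¹ = (1/det(Q)) * [[d, -b], [-c, a]].
det(Q) = (6)*(-5) - (14)*(1) = -30 - 14 = -44.
Q⁻¹ = (1/-44) * [[-5, -14], [-1, 6]].
Dividing each entry by -44 and reducing:
Q⁻¹ =
[     5/44      7/22 ]
[     1/44     -3/22 ]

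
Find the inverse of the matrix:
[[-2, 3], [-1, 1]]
[[1, -3], [1, -2]]

For [[a,b],[c,d]], inverse = (1/det)·[[d,-b],[-c,a]]
det = -2·1 - 3·-1 = 1
Inverse = (1/1)·[[1, -3], [1, -2]]
        = [[1, -3], [1, -2]]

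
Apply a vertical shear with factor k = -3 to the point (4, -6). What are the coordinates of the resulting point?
(4, -18)

Shear matrix for vertical shear with factor k = -3:
[[1, 0], [-3, 1]]
Result: (4, -6) → (4, -18)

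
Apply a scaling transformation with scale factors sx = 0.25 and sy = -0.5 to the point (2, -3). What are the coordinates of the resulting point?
(0.5, 1.5)

Scaling matrix:
[[0.25, 0], [0, -0.50]]
Result: (2 × 0.25, -3 × -0.5) = (0.5, 1.5)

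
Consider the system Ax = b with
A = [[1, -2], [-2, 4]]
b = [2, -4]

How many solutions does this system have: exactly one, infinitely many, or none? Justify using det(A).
Infinitely many solutions

det(A) = (1)*(4) - (-2)*(-2) = 0, so A is singular (column 2 is -2 times column 1).
b = [2, -4] = 2 * column 1 of A, so b lies in the column space of A.
A singular matrix whose right-hand side is in its column space gives a 1-parameter family of solutions — infinitely many.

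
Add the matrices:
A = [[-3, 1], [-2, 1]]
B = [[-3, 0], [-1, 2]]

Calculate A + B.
[[-6, 1], [-3, 3]]

Add corresponding elements:
(-3)+(-3)=-6
(1)+(0)=1
(-2)+(-1)=-3
(1)+(2)=3
A + B = [[-6, 1], [-3, 3]]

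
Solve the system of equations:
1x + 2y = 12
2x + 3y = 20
x = 4, y = 4

Use elimination (row reduction):
Equation 1: 1x + 2y = 12.
Equation 2: 2x + 3y = 20.
Multiply Eq1 by 2 and Eq2 by 1: 2x + 4y = 24;  2x + 3y = 20.
Subtract: (-1)y = -4, so y = 4.
Back-substitute into Eq1: 1x + 2*(4) = 12, so x = 4.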